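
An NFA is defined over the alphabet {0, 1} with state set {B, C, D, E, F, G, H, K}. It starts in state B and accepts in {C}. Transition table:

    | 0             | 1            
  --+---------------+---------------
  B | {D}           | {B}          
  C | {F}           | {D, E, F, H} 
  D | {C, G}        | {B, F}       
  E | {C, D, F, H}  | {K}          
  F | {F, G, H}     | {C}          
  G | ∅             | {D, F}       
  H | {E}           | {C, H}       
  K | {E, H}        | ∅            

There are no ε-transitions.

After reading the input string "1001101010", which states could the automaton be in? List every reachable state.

{C, D, E, F, G, H}

Start in {B}.
Read '1': {B} → {B}.
Read '0': {B} → {D}.
Read '0': {D} → {C, G}.
Read '1': {C, G} → {D, E, F, H}.
Read '1': {D, E, F, H} → {B, C, F, H, K}.
Read '0': {B, C, F, H, K} → {D, E, F, G, H}.
Read '1': {D, E, F, G, H} → {B, C, D, F, H, K}.
Read '0': {B, C, D, F, H, K} → {C, D, E, F, G, H}.
Read '1': {C, D, E, F, G, H} → {B, C, D, E, F, H, K}.
Read '0': {B, C, D, E, F, H, K} → {C, D, E, F, G, H}.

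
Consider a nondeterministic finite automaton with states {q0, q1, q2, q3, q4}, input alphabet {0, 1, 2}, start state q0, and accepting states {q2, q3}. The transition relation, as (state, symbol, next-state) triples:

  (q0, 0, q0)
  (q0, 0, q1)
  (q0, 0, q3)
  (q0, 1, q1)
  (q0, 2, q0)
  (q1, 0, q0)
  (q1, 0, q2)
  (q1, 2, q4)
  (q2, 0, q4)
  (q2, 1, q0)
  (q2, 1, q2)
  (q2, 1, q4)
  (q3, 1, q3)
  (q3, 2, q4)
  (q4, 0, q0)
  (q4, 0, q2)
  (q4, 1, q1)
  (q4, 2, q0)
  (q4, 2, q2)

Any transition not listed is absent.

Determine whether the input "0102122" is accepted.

Start in {q0}.
Read '0': q0→{q0, q1, q3}; now {q0, q1, q3}.
Read '1': q0→{q1}, q1→∅, q3→{q3}; now {q1, q3}.
Read '0': q1→{q0, q2}, q3→∅; now {q0, q2}.
Read '2': q0→{q0}, q2→∅; now {q0}.
Read '1': q0→{q1}; now {q1}.
Read '2': q1→{q4}; now {q4}.
Read '2': q4→{q0, q2}; now {q0, q2}.
The final set {q0, q2} contains the accepting state q2.

Yes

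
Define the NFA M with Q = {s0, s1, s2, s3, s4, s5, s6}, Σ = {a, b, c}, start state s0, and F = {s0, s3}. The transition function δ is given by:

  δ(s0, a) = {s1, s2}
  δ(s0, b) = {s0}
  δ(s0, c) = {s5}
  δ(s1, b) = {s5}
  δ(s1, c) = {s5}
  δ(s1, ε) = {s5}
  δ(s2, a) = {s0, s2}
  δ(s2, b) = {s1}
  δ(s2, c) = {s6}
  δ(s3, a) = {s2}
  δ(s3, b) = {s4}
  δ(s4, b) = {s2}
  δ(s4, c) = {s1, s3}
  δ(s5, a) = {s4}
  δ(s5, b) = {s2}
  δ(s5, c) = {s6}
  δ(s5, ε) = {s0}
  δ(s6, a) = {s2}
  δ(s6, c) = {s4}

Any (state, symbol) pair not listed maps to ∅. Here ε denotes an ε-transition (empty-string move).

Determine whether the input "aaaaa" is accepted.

Start in {s0}.
Read 'a': s0→{s1, s2}; union {s1, s2}; ε-closure = {s0, s1, s2, s5}.
Read 'a': s0→{s1, s2}, s1→∅, s2→{s0, s2}, s5→{s4}; union {s0, s1, s2, s4}; ε-closure = {s0, s1, s2, s4, s5}.
Read 'a': s0→{s1, s2}, s1→∅, s2→{s0, s2}, s4→∅, s5→{s4}; union {s0, s1, s2, s4}; ε-closure = {s0, s1, s2, s4, s5}.
Read 'a': s0→{s1, s2}, s1→∅, s2→{s0, s2}, s4→∅, s5→{s4}; union {s0, s1, s2, s4}; ε-closure = {s0, s1, s2, s4, s5}.
Read 'a': s0→{s1, s2}, s1→∅, s2→{s0, s2}, s4→∅, s5→{s4}; union {s0, s1, s2, s4}; ε-closure = {s0, s1, s2, s4, s5}.
The final set {s0, s1, s2, s4, s5} contains the accepting state s0.

Yes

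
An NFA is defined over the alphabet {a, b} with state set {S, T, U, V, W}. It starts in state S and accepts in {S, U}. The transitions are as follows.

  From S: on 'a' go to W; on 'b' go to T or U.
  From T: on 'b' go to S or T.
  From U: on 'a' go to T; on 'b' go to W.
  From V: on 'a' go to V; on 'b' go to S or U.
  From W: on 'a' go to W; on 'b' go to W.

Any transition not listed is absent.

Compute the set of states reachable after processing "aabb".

{W}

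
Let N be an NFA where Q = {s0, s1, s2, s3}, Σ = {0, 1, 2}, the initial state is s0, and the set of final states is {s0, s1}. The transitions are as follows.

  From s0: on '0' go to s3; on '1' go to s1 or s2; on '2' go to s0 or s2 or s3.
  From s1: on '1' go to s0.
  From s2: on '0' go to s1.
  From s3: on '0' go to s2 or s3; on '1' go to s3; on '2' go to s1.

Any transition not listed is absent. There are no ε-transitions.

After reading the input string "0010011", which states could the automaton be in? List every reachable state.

Start in {s0}.
Read '0': s0→{s3}; now {s3}.
Read '0': s3→{s2, s3}; now {s2, s3}.
Read '1': s2→∅, s3→{s3}; now {s3}.
Read '0': s3→{s2, s3}; now {s2, s3}.
Read '0': s2→{s1}, s3→{s2, s3}; now {s1, s2, s3}.
Read '1': s1→{s0}, s2→∅, s3→{s3}; now {s0, s3}.
Read '1': s0→{s1, s2}, s3→{s3}; now {s1, s2, s3}.

{s1, s2, s3}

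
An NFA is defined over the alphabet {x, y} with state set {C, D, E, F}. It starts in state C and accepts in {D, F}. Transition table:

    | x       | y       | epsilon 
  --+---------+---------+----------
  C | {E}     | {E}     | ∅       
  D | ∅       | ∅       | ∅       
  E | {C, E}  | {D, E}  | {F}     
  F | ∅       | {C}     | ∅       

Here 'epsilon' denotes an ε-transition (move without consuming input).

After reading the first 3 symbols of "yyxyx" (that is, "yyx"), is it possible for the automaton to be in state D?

No

Start in {C}.
Read 'y': {C} → {E, F}.
Read 'y': {E, F} → {C, D, E, F}.
Read 'x': {C, D, E, F} → {C, E, F}.
State D is not in {C, E, F}.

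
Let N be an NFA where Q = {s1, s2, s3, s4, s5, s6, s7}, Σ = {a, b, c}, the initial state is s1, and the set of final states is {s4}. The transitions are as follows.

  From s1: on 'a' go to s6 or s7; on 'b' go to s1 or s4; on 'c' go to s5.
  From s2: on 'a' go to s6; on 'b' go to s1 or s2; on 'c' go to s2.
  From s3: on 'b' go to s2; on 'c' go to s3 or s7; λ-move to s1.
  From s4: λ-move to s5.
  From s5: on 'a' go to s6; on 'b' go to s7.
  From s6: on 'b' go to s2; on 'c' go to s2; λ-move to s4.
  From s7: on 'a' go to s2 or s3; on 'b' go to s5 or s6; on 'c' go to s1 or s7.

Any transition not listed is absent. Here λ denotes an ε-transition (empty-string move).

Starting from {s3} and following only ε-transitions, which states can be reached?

{s1, s3}

Begin with {s3}.
ε-move s3 → s1; add s1.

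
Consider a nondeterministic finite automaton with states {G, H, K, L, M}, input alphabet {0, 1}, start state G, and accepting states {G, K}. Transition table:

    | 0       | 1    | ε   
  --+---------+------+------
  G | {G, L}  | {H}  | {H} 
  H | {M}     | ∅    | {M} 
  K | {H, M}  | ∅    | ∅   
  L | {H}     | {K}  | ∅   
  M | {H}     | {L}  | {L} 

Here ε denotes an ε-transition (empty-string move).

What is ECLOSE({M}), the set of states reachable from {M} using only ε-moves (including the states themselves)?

{L, M}

Begin with {M}.
ε-move M → L; add L.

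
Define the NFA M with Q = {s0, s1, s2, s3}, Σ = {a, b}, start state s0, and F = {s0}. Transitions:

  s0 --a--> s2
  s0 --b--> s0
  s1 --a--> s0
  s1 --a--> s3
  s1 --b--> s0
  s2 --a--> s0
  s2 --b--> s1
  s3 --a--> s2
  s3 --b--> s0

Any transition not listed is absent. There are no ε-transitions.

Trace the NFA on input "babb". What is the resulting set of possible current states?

Start in {s0}.
Read 'b': s0→{s0}; now {s0}.
Read 'a': s0→{s2}; now {s2}.
Read 'b': s2→{s1}; now {s1}.
Read 'b': s1→{s0}; now {s0}.

{s0}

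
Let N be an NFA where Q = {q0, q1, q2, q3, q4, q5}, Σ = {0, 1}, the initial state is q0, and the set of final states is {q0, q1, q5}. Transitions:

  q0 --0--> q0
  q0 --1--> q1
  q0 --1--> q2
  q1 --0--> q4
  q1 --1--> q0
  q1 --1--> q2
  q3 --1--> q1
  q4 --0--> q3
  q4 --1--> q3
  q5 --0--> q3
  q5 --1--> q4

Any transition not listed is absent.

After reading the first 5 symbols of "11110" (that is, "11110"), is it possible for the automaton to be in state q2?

No

Start in {q0}.
Read '1': {q0} → {q1, q2}.
Read '1': {q1, q2} → {q0, q2}.
Read '1': {q0, q2} → {q1, q2}.
Read '1': {q1, q2} → {q0, q2}.
Read '0': {q0, q2} → {q0}.
State q2 is not in {q0}.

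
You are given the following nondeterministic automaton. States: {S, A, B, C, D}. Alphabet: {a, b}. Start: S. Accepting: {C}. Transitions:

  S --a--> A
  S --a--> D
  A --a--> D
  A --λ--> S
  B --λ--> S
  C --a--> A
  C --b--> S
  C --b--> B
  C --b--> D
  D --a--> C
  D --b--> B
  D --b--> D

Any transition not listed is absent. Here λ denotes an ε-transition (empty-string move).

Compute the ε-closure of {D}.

Begin with {D}.
No ε-moves leave this set, so the closure equals the set itself.

{D}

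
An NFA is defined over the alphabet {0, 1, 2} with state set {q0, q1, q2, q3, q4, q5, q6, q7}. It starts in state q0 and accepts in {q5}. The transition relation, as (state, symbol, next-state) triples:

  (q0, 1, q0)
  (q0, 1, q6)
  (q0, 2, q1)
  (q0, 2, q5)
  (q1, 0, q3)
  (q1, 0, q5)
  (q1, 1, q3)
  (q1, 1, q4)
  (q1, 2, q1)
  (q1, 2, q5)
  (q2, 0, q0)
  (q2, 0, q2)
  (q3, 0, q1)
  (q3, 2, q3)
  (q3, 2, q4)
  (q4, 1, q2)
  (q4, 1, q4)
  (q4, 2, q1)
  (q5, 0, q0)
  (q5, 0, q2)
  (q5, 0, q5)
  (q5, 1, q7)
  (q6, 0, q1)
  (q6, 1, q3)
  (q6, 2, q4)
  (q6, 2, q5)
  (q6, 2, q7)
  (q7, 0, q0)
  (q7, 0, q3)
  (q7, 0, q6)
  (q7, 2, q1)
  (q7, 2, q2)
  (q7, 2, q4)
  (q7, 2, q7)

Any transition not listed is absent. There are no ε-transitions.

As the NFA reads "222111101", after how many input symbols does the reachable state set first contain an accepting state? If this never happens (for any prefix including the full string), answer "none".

Start in {q0}.
Read '2': {q0} → {q1, q5}.
None of the earlier sets intersect F, but {q1, q5} does.

1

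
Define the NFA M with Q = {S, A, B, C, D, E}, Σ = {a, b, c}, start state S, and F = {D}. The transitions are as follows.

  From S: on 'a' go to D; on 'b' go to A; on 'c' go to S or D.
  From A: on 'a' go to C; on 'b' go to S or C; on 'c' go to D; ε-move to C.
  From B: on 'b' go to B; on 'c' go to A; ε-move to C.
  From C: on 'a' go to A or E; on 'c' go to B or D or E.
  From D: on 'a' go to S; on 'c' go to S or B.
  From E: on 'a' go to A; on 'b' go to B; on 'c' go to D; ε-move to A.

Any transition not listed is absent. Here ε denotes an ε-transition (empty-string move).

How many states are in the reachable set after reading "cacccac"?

Start in {S}.
Read 'c': S→{S, D}; now {S, D}.
Read 'a': S→{D}, D→{S}; now {S, D}.
Read 'c': S→{S, D}, D→{S, B}; union {S, B, D}; ε-closure = {S, B, C, D}.
Read 'c': S→{S, D}, B→{A}, C→{B, D, E}, D→{S, B}; union {S, A, B, D, E}; ε-closure = {S, A, B, C, D, E}.
Read 'c': S→{S, D}, A→{D}, B→{A}, C→{B, D, E}, D→{S, B}, E→{D}; union {S, A, B, D, E}; ε-closure = {S, A, B, C, D, E}.
Read 'a': S→{D}, A→{C}, B→∅, C→{A, E}, D→{S}, E→{A}; now {S, A, C, D, E}.
Read 'c': S→{S, D}, A→{D}, C→{B, D, E}, D→{S, B}, E→{D}; union {S, B, D, E}; ε-closure = {S, A, B, C, D, E}.
That set has 6 states.

6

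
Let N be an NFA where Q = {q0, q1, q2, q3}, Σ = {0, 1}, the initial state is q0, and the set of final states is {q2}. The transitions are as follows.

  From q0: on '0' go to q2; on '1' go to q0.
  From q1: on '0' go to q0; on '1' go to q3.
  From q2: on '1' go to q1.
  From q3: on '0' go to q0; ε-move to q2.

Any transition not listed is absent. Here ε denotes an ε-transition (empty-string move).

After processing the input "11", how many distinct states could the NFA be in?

1

Start in {q0}.
Read '1': {q0} → {q0}.
Read '1': {q0} → {q0}.
That set has 1 state.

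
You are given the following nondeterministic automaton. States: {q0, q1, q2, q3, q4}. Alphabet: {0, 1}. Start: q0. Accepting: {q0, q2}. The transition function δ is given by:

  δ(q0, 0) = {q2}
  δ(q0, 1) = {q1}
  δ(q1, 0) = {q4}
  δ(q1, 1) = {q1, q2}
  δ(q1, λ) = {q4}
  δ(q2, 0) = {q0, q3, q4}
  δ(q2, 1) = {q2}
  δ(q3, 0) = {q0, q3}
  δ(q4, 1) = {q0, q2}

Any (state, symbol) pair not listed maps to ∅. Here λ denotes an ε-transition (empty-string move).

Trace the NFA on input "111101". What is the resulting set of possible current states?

{q0, q1, q2, q4}

Start in {q0}.
Read '1': {q0} → {q1, q4}.
Read '1': {q1, q4} → {q0, q1, q2, q4}.
Read '1': {q0, q1, q2, q4} → {q0, q1, q2, q4}.
Read '1': {q0, q1, q2, q4} → {q0, q1, q2, q4}.
Read '0': {q0, q1, q2, q4} → {q0, q2, q3, q4}.
Read '1': {q0, q2, q3, q4} → {q0, q1, q2, q4}.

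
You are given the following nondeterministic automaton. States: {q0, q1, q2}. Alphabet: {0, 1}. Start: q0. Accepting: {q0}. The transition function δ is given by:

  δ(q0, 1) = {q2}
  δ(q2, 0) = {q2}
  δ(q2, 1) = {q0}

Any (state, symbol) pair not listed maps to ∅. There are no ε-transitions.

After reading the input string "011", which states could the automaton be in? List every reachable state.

Start in {q0}.
Read '0': q0→∅; now ∅.
The set is empty and remains empty for the remaining 2 symbols.

∅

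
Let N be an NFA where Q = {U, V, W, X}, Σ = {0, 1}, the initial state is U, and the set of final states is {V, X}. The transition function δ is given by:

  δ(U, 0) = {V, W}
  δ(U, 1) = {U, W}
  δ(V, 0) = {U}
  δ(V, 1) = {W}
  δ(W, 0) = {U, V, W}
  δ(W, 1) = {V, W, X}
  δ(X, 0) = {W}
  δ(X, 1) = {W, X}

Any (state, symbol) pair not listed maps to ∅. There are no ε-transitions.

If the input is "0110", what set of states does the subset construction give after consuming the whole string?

Start in {U}.
Read '0': U→{V, W}; now {V, W}.
Read '1': V→{W}, W→{V, W, X}; now {V, W, X}.
Read '1': V→{W}, W→{V, W, X}, X→{W, X}; now {V, W, X}.
Read '0': V→{U}, W→{U, V, W}, X→{W}; now {U, V, W}.

{U, V, W}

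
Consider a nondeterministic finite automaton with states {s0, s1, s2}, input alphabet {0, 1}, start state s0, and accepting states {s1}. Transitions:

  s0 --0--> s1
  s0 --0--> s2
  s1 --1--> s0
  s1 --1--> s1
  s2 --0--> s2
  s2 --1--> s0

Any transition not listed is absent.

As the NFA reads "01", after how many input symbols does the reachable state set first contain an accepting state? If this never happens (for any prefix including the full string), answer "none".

1

Start in {s0}.
Read '0': {s0} → {s1, s2}.
None of the earlier sets intersect F, but {s1, s2} does.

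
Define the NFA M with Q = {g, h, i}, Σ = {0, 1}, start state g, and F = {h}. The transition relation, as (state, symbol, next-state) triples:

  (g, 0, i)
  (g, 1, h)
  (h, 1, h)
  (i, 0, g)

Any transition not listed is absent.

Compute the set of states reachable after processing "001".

{h}

Start in {g}.
Read '0': g→{i}; now {i}.
Read '0': i→{g}; now {g}.
Read '1': g→{h}; now {h}.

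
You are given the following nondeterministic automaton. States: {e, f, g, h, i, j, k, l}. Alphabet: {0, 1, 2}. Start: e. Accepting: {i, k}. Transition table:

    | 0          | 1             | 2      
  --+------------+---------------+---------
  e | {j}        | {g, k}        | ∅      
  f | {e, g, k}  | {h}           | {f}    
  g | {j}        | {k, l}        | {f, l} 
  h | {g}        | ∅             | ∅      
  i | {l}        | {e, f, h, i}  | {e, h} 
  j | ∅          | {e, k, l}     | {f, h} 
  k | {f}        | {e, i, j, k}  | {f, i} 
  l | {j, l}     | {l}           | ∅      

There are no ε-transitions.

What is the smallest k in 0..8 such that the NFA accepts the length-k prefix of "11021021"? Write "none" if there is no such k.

Start in {e}.
Read '1': {e} → {g, k}.
None of the earlier sets intersect F, but {g, k} does.

1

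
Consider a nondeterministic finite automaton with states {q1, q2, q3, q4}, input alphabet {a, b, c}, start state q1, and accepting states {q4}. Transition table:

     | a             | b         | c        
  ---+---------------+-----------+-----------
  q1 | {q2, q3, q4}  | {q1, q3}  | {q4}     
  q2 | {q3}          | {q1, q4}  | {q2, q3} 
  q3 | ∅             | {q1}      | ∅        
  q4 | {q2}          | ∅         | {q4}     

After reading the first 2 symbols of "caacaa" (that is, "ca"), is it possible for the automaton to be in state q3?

Start in {q1}.
Read 'c': {q1} → {q4}.
Read 'a': {q4} → {q2}.
State q3 is not in {q2}.

No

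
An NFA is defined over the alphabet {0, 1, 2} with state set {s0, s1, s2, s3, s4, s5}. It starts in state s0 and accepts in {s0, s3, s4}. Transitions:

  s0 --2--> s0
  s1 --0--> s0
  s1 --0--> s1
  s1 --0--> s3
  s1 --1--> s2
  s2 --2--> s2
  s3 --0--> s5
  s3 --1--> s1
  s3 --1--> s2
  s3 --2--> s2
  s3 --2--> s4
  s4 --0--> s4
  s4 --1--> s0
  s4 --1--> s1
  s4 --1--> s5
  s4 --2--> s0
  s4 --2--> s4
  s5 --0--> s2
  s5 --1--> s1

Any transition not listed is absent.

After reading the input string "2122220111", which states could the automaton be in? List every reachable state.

∅

Start in {s0}.
Read '2': s0→{s0}; now {s0}.
Read '1': s0→∅; now ∅.
The set is empty and remains empty for the remaining 8 symbols.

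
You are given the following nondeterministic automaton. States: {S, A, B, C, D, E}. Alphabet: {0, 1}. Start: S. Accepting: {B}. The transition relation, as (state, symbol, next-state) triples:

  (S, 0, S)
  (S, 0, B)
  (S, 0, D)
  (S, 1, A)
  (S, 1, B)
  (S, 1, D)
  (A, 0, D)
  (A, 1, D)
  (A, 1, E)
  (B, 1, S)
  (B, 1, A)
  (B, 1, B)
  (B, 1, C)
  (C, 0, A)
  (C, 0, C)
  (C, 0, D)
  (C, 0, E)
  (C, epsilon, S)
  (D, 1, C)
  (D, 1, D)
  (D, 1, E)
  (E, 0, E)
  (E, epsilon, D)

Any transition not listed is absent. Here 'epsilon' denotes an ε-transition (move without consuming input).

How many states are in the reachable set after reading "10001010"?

0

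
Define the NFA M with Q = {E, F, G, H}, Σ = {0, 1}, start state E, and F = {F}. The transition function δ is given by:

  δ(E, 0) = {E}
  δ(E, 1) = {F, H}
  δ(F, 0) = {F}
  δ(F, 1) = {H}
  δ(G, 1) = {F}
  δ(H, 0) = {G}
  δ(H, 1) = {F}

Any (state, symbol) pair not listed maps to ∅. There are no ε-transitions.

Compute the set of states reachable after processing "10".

{F, G}

Start in {E}.
Read '1': E→{F, H}; now {F, H}.
Read '0': F→{F}, H→{G}; now {F, G}.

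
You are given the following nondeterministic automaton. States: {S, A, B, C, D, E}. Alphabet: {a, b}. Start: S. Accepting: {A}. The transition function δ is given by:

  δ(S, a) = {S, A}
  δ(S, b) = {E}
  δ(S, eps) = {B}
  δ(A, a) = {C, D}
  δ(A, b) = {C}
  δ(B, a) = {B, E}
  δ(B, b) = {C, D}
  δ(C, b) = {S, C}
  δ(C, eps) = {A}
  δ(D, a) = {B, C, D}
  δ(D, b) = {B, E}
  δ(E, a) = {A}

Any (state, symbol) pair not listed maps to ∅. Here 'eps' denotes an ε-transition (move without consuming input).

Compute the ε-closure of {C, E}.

{A, C, E}

Begin with {C, E}.
ε-move C → A; add A.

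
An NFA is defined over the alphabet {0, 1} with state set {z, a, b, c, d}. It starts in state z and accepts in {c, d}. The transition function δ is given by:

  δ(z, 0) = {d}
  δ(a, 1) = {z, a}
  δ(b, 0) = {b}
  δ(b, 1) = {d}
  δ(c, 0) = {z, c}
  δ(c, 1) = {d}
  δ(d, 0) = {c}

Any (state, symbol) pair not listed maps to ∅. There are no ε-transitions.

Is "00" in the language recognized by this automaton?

Start in {z}.
Read '0': z→{d}; now {d}.
Read '0': d→{c}; now {c}.
The final set {c} contains the accepting state c.

Yes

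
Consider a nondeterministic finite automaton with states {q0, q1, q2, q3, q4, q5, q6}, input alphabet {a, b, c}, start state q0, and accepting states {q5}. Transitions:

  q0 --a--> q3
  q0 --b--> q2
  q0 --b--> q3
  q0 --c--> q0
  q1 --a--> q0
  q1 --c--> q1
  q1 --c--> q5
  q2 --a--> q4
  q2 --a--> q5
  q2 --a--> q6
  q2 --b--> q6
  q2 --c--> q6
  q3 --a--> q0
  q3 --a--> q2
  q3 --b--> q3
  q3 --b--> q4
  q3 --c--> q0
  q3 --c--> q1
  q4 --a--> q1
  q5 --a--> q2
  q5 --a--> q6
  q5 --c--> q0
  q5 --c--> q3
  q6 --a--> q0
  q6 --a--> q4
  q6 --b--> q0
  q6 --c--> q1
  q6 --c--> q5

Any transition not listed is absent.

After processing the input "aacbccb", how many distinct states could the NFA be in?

Start in {q0}.
Read 'a': {q0} → {q3}.
Read 'a': {q3} → {q0, q2}.
Read 'c': {q0, q2} → {q0, q6}.
Read 'b': {q0, q6} → {q0, q2, q3}.
Read 'c': {q0, q2, q3} → {q0, q1, q6}.
Read 'c': {q0, q1, q6} → {q0, q1, q5}.
Read 'b': {q0, q1, q5} → {q2, q3}.
That set has 2 states.

2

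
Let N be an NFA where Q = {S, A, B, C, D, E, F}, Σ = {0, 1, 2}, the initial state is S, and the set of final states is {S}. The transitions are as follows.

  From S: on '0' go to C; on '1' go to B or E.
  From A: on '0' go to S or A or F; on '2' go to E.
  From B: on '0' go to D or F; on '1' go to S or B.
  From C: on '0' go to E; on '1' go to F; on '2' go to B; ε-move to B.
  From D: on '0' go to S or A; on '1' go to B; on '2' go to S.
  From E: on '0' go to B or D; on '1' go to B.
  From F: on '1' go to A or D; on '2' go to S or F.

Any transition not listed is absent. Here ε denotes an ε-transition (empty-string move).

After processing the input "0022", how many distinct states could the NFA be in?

2

Start in {S}.
Read '0': S→{C}; union {C}; ε-closure = {B, C}.
Read '0': B→{D, F}, C→{E}; now {D, E, F}.
Read '2': D→{S}, E→∅, F→{S, F}; now {S, F}.
Read '2': S→∅, F→{S, F}; now {S, F}.
That set has 2 states.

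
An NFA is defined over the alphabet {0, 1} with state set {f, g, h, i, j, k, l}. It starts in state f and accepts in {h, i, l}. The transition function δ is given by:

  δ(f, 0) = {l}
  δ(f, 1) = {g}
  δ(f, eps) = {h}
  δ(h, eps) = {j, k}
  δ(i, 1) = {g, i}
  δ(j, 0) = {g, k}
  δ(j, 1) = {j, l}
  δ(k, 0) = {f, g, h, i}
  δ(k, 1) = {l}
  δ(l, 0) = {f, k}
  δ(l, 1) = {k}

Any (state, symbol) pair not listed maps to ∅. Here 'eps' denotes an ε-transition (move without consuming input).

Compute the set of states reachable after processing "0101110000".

Start: ε-closure({f}) = {f, h, j, k}.
Read '0': f→{l}, h→∅, j→{g, k}, k→{f, g, h, i}; union {f, g, h, i, k, l}; ε-closure = {f, g, h, i, j, k, l}.
Read '1': f→{g}, g→∅, h→∅, i→{g, i}, j→{j, l}, k→{l}, l→{k}; now {g, i, j, k, l}.
Read '0': g→∅, i→∅, j→{g, k}, k→{f, g, h, i}, l→{f, k}; union {f, g, h, i, k}; ε-closure = {f, g, h, i, j, k}.
Read '1': f→{g}, g→∅, h→∅, i→{g, i}, j→{j, l}, k→{l}; now {g, i, j, l}.
Read '1': g→∅, i→{g, i}, j→{j, l}, l→{k}; now {g, i, j, k, l}.
Read '1': g→∅, i→{g, i}, j→{j, l}, k→{l}, l→{k}; now {g, i, j, k, l}.
Read '0': g→∅, i→∅, j→{g, k}, k→{f, g, h, i}, l→{f, k}; union {f, g, h, i, k}; ε-closure = {f, g, h, i, j, k}.
Read '0': f→{l}, g→∅, h→∅, i→∅, j→{g, k}, k→{f, g, h, i}; union {f, g, h, i, k, l}; ε-closure = {f, g, h, i, j, k, l}.
Read '0': f→{l}, g→∅, h→∅, i→∅, j→{g, k}, k→{f, g, h, i}, l→{f, k}; union {f, g, h, i, k, l}; ε-closure = {f, g, h, i, j, k, l}.
Read '0': f→{l}, g→∅, h→∅, i→∅, j→{g, k}, k→{f, g, h, i}, l→{f, k}; union {f, g, h, i, k, l}; ε-closure = {f, g, h, i, j, k, l}.

{f, g, h, i, j, k, l}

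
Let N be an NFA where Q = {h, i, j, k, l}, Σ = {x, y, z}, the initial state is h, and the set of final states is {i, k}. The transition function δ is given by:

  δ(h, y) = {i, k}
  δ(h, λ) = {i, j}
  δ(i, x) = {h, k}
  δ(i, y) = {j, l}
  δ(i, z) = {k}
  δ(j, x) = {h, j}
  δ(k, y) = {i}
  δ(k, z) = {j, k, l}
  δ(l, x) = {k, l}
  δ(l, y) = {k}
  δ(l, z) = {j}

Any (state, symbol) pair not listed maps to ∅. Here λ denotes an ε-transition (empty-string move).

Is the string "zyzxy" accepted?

No

Start: ε-closure({h}) = {h, i, j}.
Read 'z': h→∅, i→{k}, j→∅; now {k}.
Read 'y': k→{i}; now {i}.
Read 'z': i→{k}; now {k}.
Read 'x': k→∅; now ∅.
The set is empty and remains empty for the remaining 1 symbol.
The final set ∅ contains no accepting state.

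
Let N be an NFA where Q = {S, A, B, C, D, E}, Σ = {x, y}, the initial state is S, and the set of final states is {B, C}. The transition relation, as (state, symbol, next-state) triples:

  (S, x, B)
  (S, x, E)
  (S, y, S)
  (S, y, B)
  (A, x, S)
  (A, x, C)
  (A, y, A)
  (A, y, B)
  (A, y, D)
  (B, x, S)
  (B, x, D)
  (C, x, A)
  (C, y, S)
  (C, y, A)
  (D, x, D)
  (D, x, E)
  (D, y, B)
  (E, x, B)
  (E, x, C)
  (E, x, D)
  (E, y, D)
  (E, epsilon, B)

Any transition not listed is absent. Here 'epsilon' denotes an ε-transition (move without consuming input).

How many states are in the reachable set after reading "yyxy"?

3

Start in {S}.
Read 'y': S→{S, B}; now {S, B}.
Read 'y': S→{S, B}, B→∅; now {S, B}.
Read 'x': S→{B, E}, B→{S, D}; now {S, B, D, E}.
Read 'y': S→{S, B}, B→∅, D→{B}, E→{D}; now {S, B, D}.
That set has 3 states.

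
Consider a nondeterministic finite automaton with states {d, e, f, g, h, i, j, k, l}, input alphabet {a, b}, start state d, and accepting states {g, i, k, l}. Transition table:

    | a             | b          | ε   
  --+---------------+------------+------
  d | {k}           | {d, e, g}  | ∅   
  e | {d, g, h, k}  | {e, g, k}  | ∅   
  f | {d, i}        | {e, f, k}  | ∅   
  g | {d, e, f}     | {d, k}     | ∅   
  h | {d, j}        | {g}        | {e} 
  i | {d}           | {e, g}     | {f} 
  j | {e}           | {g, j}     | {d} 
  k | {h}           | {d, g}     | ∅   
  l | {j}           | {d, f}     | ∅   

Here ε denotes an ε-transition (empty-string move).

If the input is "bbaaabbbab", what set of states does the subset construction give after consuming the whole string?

Start in {d}.
Read 'b': {d} → {d, e, g}.
Read 'b': {d, e, g} → {d, e, g, k}.
Read 'a': {d, e, g, k} → {d, e, f, g, h, k}.
Read 'a': {d, e, f, g, h, k} → {d, e, f, g, h, i, j, k}.
Read 'a': {d, e, f, g, h, i, j, k} → {d, e, f, g, h, i, j, k}.
Read 'b': {d, e, f, g, h, i, j, k} → {d, e, f, g, j, k}.
Read 'b': {d, e, f, g, j, k} → {d, e, f, g, j, k}.
Read 'b': {d, e, f, g, j, k} → {d, e, f, g, j, k}.
Read 'a': {d, e, f, g, j, k} → {d, e, f, g, h, i, k}.
Read 'b': {d, e, f, g, h, i, k} → {d, e, f, g, k}.

{d, e, f, g, k}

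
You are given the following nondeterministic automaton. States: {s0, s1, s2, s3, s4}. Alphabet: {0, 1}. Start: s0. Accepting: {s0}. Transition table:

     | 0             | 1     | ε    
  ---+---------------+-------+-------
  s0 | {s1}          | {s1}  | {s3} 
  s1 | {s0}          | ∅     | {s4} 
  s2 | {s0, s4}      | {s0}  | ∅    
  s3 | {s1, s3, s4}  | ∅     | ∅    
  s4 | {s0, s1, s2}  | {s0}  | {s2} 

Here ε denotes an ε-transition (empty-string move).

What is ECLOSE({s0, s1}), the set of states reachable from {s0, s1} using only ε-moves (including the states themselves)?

{s0, s1, s2, s3, s4}

Begin with {s0, s1}.
ε-move s1 → s4; add s4.
ε-move s4 → s2; add s2.
ε-move s0 → s3; add s3.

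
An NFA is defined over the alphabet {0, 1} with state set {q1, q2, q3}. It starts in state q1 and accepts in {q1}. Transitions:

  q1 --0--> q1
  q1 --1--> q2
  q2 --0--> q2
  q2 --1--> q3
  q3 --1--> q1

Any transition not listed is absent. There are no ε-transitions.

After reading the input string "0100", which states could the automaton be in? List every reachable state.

{q2}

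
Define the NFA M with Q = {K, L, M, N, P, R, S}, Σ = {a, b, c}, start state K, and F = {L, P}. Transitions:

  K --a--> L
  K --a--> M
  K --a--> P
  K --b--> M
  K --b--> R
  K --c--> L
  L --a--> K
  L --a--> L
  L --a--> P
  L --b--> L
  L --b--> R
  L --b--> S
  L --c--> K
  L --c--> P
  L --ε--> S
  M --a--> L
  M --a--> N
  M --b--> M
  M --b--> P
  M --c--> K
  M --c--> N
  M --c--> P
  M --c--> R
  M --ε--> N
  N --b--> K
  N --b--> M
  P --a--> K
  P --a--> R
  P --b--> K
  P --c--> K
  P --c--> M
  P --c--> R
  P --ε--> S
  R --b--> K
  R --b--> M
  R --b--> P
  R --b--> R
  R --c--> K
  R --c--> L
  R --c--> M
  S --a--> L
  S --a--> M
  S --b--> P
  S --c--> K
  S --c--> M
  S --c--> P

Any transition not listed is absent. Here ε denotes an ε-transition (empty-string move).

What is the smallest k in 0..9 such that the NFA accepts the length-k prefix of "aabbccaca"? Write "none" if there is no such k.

Start in {K}.
Read 'a': {K} → {L, M, N, P, S}.
None of the earlier sets intersect F, but {L, M, N, P, S} does.

1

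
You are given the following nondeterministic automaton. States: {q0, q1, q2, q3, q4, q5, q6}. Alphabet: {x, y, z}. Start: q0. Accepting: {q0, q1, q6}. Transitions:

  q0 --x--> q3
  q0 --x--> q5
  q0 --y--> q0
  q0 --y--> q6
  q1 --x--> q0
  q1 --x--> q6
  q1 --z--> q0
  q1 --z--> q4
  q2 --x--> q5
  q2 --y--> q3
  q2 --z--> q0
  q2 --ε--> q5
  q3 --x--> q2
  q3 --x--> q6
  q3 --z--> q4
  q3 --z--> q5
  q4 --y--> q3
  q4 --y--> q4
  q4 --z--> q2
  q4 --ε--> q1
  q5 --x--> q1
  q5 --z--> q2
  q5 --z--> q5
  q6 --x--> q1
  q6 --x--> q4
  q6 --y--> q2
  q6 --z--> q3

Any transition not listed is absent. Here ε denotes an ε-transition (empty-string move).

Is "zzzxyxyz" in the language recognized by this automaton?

Start in {q0}.
Read 'z': {q0} → ∅.
The set is empty and remains empty for the remaining 7 symbols.
The final set ∅ contains no accepting state.

No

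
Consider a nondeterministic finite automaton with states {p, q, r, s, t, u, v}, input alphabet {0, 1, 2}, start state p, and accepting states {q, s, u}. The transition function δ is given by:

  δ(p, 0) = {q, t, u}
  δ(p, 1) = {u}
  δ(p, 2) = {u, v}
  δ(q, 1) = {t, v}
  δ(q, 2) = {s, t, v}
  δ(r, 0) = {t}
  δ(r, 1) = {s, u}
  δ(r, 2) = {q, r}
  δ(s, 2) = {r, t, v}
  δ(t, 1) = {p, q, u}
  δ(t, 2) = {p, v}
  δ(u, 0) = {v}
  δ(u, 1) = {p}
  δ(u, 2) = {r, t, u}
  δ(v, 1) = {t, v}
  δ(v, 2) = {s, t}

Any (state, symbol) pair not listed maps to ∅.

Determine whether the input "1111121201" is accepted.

Yes

Start in {p}.
Read '1': {p} → {u}.
Read '1': {u} → {p}.
Read '1': {p} → {u}.
Read '1': {u} → {p}.
Read '1': {p} → {u}.
Read '2': {u} → {r, t, u}.
Read '1': {r, t, u} → {p, q, s, u}.
Read '2': {p, q, s, u} → {r, s, t, u, v}.
Read '0': {r, s, t, u, v} → {t, v}.
Read '1': {t, v} → {p, q, t, u, v}.
The final set {p, q, t, u, v} contains the accepting states q, u.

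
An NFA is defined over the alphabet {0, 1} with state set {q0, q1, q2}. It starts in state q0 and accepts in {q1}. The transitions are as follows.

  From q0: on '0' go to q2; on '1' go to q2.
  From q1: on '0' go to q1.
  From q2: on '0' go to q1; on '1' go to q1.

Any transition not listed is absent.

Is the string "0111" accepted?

No

Start in {q0}.
Read '0': {q0} → {q2}.
Read '1': {q2} → {q1}.
Read '1': {q1} → ∅.
The set is empty and remains empty for the remaining 1 symbol.
The final set ∅ contains no accepting state.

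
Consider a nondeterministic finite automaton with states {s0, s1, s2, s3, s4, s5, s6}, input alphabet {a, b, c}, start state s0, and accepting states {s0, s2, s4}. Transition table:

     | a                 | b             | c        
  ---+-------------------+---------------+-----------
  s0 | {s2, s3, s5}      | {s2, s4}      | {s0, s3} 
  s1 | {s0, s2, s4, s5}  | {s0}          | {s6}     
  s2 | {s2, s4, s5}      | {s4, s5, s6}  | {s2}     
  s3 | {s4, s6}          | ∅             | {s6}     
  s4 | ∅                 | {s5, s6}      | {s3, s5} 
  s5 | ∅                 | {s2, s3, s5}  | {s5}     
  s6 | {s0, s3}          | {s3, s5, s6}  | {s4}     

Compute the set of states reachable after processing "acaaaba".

Start in {s0}.
Read 'a': {s0} → {s2, s3, s5}.
Read 'c': {s2, s3, s5} → {s2, s5, s6}.
Read 'a': {s2, s5, s6} → {s0, s2, s3, s4, s5}.
Read 'a': {s0, s2, s3, s4, s5} → {s2, s3, s4, s5, s6}.
Read 'a': {s2, s3, s4, s5, s6} → {s0, s2, s3, s4, s5, s6}.
Read 'b': {s0, s2, s3, s4, s5, s6} → {s2, s3, s4, s5, s6}.
Read 'a': {s2, s3, s4, s5, s6} → {s0, s2, s3, s4, s5, s6}.

{s0, s2, s3, s4, s5, s6}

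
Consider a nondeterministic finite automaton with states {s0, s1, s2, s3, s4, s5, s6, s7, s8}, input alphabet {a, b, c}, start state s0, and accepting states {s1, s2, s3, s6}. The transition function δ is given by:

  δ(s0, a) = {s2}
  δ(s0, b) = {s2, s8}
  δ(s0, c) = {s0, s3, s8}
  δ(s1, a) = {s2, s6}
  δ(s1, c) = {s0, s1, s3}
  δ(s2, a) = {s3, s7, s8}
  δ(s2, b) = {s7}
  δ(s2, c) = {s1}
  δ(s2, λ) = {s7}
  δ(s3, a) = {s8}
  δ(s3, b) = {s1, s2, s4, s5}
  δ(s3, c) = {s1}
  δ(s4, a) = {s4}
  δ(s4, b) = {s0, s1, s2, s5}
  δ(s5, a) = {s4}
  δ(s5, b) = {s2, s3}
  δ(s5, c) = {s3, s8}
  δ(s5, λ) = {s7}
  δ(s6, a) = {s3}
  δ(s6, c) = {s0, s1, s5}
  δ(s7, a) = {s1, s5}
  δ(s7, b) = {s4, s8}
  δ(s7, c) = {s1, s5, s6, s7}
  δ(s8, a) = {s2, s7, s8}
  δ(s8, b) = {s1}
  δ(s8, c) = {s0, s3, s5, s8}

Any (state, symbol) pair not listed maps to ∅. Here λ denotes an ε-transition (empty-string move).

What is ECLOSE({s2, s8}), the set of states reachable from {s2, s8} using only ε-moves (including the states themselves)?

Begin with {s2, s8}.
ε-move s2 → s7; add s7.

{s2, s7, s8}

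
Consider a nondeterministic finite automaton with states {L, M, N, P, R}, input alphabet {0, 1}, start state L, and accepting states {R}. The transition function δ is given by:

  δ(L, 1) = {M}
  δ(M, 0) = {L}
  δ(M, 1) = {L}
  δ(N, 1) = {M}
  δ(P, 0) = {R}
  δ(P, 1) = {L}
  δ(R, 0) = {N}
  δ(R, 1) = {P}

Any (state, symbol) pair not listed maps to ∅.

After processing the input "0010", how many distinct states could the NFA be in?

0

Start in {L}.
Read '0': {L} → ∅.
The set is empty and remains empty for the remaining 3 symbols.
That set has 0 states.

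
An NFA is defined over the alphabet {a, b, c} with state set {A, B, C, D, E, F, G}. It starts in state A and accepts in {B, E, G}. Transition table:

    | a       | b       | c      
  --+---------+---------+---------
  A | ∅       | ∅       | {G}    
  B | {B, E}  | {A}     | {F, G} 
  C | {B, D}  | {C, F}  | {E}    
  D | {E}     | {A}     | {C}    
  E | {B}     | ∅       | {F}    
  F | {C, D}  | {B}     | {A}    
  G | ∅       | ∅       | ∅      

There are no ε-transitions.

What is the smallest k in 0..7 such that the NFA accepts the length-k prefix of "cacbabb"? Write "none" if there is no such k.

1

Start in {A}.
Read 'c': A→{G}; now {G}.
None of the earlier sets intersect F, but {G} does.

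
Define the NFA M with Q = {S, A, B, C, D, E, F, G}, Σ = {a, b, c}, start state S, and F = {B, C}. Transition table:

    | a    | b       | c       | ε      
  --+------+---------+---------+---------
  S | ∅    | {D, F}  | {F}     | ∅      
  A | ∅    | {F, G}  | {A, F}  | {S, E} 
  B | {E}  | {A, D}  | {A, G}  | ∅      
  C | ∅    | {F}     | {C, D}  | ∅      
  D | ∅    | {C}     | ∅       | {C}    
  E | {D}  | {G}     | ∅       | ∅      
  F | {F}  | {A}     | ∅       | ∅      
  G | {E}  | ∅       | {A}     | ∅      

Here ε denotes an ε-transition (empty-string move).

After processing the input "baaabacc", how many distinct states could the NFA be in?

2

Start in {S}.
Read 'b': {S} → {C, D, F}.
Read 'a': {C, D, F} → {F}.
Read 'a': {F} → {F}.
Read 'a': {F} → {F}.
Read 'b': {F} → {S, A, E}.
Read 'a': {S, A, E} → {C, D}.
Read 'c': {C, D} → {C, D}.
Read 'c': {C, D} → {C, D}.
That set has 2 states.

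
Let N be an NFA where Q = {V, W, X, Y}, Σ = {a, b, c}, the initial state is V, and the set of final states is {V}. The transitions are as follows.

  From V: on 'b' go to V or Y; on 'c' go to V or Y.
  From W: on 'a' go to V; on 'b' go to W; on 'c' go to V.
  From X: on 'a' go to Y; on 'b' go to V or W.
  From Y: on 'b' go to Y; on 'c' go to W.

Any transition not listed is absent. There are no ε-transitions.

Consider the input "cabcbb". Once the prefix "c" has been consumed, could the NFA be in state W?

No

Start in {V}.
Read 'c': V→{V, Y}; now {V, Y}.
State W is not in {V, Y}.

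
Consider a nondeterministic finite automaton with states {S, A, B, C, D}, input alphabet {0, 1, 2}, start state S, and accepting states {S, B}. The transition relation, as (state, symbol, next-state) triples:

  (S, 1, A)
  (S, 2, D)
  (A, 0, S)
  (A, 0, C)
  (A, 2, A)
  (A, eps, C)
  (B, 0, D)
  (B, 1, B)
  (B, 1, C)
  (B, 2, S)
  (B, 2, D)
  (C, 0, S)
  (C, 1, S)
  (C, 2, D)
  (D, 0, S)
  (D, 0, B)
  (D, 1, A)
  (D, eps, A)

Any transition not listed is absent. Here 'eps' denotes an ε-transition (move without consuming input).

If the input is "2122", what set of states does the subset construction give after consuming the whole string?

Start in {S}.
Read '2': {S} → {A, C, D}.
Read '1': {A, C, D} → {S, A, C}.
Read '2': {S, A, C} → {A, C, D}.
Read '2': {A, C, D} → {A, C, D}.

{A, C, D}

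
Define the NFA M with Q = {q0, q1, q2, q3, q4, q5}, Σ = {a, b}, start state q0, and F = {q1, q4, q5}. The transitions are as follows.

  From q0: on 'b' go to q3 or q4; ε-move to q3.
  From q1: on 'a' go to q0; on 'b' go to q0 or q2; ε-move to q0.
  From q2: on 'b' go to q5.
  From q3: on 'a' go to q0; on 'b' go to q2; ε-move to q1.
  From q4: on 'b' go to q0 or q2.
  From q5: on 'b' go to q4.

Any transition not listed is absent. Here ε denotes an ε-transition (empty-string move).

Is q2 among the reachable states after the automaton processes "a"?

No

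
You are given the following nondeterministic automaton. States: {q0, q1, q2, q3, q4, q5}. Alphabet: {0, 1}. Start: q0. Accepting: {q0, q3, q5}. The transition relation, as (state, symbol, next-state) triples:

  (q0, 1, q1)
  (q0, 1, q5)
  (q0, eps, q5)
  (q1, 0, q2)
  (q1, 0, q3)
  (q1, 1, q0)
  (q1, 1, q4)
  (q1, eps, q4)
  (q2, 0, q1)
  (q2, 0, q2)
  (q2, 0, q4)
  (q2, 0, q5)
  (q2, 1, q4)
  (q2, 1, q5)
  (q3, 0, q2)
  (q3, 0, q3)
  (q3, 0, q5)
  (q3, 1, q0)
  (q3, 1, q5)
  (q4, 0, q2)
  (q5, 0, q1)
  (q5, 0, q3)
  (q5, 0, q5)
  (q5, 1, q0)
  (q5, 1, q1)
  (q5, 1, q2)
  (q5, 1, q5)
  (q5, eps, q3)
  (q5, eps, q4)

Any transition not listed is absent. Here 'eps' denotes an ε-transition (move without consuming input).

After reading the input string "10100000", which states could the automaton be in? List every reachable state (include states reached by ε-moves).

{q1, q2, q3, q4, q5}

Start: ε-closure({q0}) = {q0, q3, q4, q5}.
Read '1': {q0, q3, q4, q5} → {q0, q1, q2, q3, q4, q5}.
Read '0': {q0, q1, q2, q3, q4, q5} → {q1, q2, q3, q4, q5}.
Read '1': {q1, q2, q3, q4, q5} → {q0, q1, q2, q3, q4, q5}.
Read '0': {q0, q1, q2, q3, q4, q5} → {q1, q2, q3, q4, q5}.
Read '0': {q1, q2, q3, q4, q5} → {q1, q2, q3, q4, q5}.
Read '0': {q1, q2, q3, q4, q5} → {q1, q2, q3, q4, q5}.
Read '0': {q1, q2, q3, q4, q5} → {q1, q2, q3, q4, q5}.
Read '0': {q1, q2, q3, q4, q5} → {q1, q2, q3, q4, q5}.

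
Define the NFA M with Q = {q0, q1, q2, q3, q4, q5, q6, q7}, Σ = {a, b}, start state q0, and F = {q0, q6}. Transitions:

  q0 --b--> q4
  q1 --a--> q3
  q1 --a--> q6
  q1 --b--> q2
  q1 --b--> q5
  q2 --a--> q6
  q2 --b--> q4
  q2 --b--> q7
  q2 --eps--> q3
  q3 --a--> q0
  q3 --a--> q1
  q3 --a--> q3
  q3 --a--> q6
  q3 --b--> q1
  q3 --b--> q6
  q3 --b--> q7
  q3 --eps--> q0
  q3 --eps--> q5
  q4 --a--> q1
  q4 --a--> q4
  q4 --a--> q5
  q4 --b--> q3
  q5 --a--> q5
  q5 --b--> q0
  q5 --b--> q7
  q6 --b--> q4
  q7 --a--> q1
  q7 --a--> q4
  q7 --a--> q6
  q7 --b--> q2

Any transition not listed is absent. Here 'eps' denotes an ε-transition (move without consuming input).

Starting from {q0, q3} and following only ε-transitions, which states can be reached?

Begin with {q0, q3}.
ε-move q3 → q5; add q5.

{q0, q3, q5}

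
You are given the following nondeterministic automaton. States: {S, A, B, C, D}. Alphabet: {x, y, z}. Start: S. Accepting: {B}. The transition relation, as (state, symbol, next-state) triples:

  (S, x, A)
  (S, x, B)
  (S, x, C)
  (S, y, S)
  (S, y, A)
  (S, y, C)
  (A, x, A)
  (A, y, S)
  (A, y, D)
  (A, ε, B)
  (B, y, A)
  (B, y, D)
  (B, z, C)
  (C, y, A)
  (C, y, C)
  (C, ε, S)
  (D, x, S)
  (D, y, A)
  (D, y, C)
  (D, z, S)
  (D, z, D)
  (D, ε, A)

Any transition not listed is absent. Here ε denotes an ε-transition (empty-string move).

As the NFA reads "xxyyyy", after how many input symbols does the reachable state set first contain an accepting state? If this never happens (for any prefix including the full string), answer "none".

1

Start in {S}.
Read 'x': {S} → {S, A, B, C}.
None of the earlier sets intersect F, but {S, A, B, C} does.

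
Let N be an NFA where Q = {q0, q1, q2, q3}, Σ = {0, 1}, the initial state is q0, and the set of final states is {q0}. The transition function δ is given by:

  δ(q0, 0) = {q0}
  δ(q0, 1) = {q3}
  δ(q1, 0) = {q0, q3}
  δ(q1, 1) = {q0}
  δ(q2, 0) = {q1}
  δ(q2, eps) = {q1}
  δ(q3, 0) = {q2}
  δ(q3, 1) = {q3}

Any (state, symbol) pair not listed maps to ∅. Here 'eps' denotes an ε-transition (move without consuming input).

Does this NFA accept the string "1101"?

Yes

Start in {q0}.
Read '1': {q0} → {q3}.
Read '1': {q3} → {q3}.
Read '0': {q3} → {q1, q2}.
Read '1': {q1, q2} → {q0}.
The final set {q0} contains the accepting state q0.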